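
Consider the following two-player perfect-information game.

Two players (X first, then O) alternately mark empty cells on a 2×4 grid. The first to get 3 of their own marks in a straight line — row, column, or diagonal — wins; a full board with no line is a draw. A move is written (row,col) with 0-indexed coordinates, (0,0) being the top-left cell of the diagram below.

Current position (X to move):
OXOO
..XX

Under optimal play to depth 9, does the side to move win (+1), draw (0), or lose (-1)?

ply 1, X at OXOO/..XX | (1,0)=+0→OXOO/X.XX; (1,1)=+1→OXOO/.XXX*
ply 2: OXOO/.XXX is terminal -1 (O); from OXOO/..XX depth 9

value(OXOO/..XX, X) = +1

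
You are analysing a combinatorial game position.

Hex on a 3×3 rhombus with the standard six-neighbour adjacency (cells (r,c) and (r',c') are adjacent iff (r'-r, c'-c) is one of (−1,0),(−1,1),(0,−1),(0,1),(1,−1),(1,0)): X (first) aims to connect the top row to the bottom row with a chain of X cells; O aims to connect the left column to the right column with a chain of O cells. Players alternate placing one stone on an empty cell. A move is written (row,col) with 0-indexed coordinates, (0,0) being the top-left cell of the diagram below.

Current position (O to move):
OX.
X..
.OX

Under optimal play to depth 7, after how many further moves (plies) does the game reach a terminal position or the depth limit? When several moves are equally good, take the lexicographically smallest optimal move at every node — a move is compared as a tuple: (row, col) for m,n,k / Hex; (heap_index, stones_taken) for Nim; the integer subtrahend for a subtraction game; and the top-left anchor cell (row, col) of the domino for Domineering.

p1 O@[OX./X../.OX]: (0,2)[OXO/X../.OX]-1* (1,1)[OX./XO./.OX]-1 (1,2)[OX./X.O/.OX]-1 (2,0)[OX./X../OOX]-1
p2 X@[OXO/X../.OX]: (1,1)[OXO/XX./.OX]+1* (1,2)[OXO/X.X/.OX]+1 (2,0)[OXO/X../XOX]+1
p3 O@[OXO/XX./.OX]: (1,2)[OXO/XXO/.OX]-1* (2,0)[OXO/XX./OOX]-1
p4 X@[OXO/XXO/.OX]: (2,0)[OXO/XXO/XOX]+1*
p5 O@[OXO/XXO/XOX] terminal -1; root [OX./X../.OX] d7

PV length from [OX./X../.OX]: 4 plies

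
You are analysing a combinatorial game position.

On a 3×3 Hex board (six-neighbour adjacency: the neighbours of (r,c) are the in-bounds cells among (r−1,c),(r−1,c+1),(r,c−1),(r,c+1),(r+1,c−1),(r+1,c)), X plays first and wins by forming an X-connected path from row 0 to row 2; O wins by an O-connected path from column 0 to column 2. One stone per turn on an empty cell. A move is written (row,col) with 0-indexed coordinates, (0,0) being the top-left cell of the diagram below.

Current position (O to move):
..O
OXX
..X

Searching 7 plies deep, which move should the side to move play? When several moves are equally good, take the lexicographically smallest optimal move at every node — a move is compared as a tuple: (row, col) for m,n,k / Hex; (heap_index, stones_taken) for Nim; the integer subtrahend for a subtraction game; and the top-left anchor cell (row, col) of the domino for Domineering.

p1 O@[..O/OXX/..X]: (0,0)[O.O/OXX/..X]-1 (0,1)[.OO/OXX/..X]+1* (2,0)[..O/OXX/O.X]-1 (2,1)[..O/OXX/.OX]-1
p2 X@[.OO/OXX/..X] terminal -1; root [..O/OXX/..X] d7

O's best at [..O/OXX/..X]: (0,1)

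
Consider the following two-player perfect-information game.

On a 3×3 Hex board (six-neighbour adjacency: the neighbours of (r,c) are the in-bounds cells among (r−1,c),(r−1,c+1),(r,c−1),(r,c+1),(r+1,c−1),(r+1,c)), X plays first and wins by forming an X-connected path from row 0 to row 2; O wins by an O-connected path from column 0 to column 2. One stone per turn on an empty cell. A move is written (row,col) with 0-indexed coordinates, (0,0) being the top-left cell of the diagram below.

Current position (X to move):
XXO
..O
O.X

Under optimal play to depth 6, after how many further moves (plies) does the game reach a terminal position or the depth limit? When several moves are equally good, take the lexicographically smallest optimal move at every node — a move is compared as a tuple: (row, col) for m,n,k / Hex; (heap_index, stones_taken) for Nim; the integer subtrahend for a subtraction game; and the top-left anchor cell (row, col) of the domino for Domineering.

PV length from [XXO/..O/O.X]: 2 plies

p1 X@[XXO/..O/O.X]: (1,0)[XXO/X.O/O.X]-1* (1,1)[XXO/.XO/O.X]-1 (2,1)[XXO/..O/OXX]-1
p2 O@[XXO/X.O/O.X]: (1,1)[XXO/XOO/O.X]+1* (2,1)[XXO/X.O/OOX]+1
p3 X@[XXO/XOO/O.X] terminal -1; root [XXO/..O/O.X] d6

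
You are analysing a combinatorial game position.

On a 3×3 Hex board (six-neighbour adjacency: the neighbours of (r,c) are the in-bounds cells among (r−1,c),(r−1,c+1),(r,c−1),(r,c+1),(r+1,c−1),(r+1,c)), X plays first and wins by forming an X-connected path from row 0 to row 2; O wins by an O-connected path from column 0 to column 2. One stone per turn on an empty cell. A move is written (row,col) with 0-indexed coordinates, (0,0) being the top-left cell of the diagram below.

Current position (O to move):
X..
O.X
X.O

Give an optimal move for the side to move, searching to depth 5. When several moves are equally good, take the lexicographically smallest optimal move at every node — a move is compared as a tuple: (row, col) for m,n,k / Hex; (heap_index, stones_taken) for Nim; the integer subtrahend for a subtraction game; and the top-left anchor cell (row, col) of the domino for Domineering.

O's best at [X../O.X/X.O]: (0,2)

[X../O.X/X.O] O move#1: (0,1):-1/XO./O.X/X.O, (0,2):+1/X.O/O.X/X.O*, (1,1):+1/X../OOX/X.O, (2,1):-1/X../O.X/XOO
[X.O/O.X/X.O] X move#2: (0,1):-1/XXO/O.X/X.O*, (1,1):-1/X.O/OXX/X.O, (2,1):-1/X.O/O.X/XXO
[XXO/O.X/X.O] O move#3: (1,1):+1/XXO/OOX/X.O*, (2,1):-1/XXO/O.X/XOO
[XXO/OOX/X.O] end (terminal -1, X#4); searched X../O.X/X.O to 5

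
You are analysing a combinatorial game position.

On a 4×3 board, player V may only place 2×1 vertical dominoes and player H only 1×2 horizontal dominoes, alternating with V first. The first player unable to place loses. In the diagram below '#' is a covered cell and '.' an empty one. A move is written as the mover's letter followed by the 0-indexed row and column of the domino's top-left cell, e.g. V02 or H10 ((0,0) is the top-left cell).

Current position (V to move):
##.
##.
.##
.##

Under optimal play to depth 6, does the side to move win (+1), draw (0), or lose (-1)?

value(##./##./.##/.##, V) = +1

p1 V@[##./##./.##/.##]: V02[###/###/.##/.##]+1* V20[##./##./###/###]+1
p2 H@[###/###/.##/.##] terminal -1; root [##./##./.##/.##] d6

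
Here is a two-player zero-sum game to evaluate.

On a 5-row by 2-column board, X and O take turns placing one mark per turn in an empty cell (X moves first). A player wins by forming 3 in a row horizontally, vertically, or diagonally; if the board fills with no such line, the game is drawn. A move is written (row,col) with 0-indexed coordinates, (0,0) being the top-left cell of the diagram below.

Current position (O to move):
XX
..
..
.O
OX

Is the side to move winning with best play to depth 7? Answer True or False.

O winning at [XX/../../.O/OX]: False

[XX/../../.O/OX] O move#1: (1,0):+0/XX/O./../.O/OX*, (1,1):+0/XX/.O/../.O/OX, (2,0):+0/XX/../O./.O/OX, (2,1):+0/XX/../.O/.O/OX, (3,0):+0/XX/../../OO/OX
[XX/O./../.O/OX] X move#2: (1,1):+0/XX/OX/../.O/OX*, (2,0):+0/XX/O./X./.O/OX, (2,1):+0/XX/O./.X/.O/OX, (3,0):+0/XX/O./../XO/OX
[XX/OX/../.O/OX] O move#3: (2,0):-1/XX/OX/O./.O/OX, (2,1):+0/XX/OX/.O/.O/OX*, (3,0):-1/XX/OX/../OO/OX
[XX/OX/.O/.O/OX] X move#4: (2,0):+0/XX/OX/XO/.O/OX*, (3,0):+0/XX/OX/.O/XO/OX
[XX/OX/XO/.O/OX] O move#5: (3,0):+0/XX/OX/XO/OO/OX*
[XX/OX/XO/OO/OX] end (terminal +0, X#6); searched XX/../../.O/OX to 7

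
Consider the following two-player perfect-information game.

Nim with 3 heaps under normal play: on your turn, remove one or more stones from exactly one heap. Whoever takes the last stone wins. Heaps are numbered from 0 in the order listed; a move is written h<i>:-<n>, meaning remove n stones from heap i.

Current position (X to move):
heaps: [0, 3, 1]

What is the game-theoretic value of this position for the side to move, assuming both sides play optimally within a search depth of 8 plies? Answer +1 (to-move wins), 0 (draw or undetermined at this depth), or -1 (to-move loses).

ply 1, X at (0,3,1) | h1:-1=-1→(0,2,1); h1:-2=+1→(0,1,1)*; h1:-3=-1→(0,0,1); h2:-1=-1→(0,3,0)
ply 2, O at (0,1,1) | h1:-1=-1→(0,0,1)*; h2:-1=-1→(0,1,0)
ply 3, X at (0,0,1) | h2:-1=+1→(0,0,0)*
ply 4: (0,0,0) is terminal -1 (O); from (0,3,1) depth 8

value((0,3,1), X) = +1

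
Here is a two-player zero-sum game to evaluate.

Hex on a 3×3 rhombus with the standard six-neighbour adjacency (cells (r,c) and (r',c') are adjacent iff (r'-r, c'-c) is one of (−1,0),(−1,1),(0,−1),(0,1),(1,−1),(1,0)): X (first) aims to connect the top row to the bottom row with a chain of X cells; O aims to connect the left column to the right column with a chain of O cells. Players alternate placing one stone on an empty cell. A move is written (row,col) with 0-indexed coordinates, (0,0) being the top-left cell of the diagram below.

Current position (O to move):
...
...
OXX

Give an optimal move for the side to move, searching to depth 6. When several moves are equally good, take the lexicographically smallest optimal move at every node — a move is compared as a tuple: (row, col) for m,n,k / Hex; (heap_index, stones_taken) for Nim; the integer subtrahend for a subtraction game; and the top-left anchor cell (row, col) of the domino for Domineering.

O's best at [.../.../OXX]: (0,2)

[.../.../OXX] O move#1: (0,0):-1/O../.../OXX, (0,1):-1/.O./.../OXX, (0,2):+1/..O/.../OXX*, (1,0):-1/.../O../OXX, (1,1):+1/.../.O./OXX, (1,2):-1/.../..O/OXX
[..O/.../OXX] X move#2: (0,0):-1/X.O/.../OXX*, (0,1):-1/.XO/.../OXX, (1,0):-1/..O/X../OXX, (1,1):-1/..O/.X./OXX, (1,2):-1/..O/..X/OXX
[X.O/.../OXX] O move#3: (0,1):+1/XOO/.../OXX*, (1,0):+1/X.O/O../OXX, (1,1):+1/X.O/.O./OXX, (1,2):-1/X.O/..O/OXX
[XOO/.../OXX] X move#4: (1,0):-1/XOO/X../OXX*, (1,1):-1/XOO/.X./OXX, (1,2):-1/XOO/..X/OXX
[XOO/X../OXX] O move#5: (1,1):+1/XOO/XO./OXX*, (1,2):-1/XOO/X.O/OXX
[XOO/XO./OXX] end (terminal -1, X#6); searched .../.../OXX to 6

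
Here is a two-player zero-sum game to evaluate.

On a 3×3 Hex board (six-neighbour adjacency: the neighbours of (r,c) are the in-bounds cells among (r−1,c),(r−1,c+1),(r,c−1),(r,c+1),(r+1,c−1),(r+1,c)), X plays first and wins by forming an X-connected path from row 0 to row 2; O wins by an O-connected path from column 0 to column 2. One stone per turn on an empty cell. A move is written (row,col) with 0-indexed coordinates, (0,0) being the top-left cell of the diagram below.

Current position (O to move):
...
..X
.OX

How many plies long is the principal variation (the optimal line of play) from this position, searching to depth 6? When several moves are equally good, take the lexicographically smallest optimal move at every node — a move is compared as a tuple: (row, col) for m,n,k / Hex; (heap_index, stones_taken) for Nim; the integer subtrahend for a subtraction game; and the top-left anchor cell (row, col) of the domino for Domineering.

p1 O@[.../..X/.OX]: (0,0)[O../..X/.OX]-1* (0,1)[.O./..X/.OX]-1 (0,2)[..O/..X/.OX]-1 (1,0)[.../O.X/.OX]-1 (1,1)[.../.OX/.OX]-1 (2,0)[.../..X/OOX]-1
p2 X@[O../..X/.OX]: (0,1)[OX./..X/.OX]+1* (0,2)[O.X/..X/.OX]+1 (1,0)[O../X.X/.OX]+1 (1,1)[O../.XX/.OX]+1 (2,0)[O../..X/XOX]+1
p3 O@[OX./..X/.OX]: (0,2)[OXO/..X/.OX]-1* (1,0)[OX./O.X/.OX]-1 (1,1)[OX./.OX/.OX]-1 (2,0)[OX./..X/OOX]-1
p4 X@[OXO/..X/.OX]: (1,0)[OXO/X.X/.OX]+1* (1,1)[OXO/.XX/.OX]+1 (2,0)[OXO/..X/XOX]+1
p5 O@[OXO/X.X/.OX]: (1,1)[OXO/XOX/.OX]-1* (2,0)[OXO/X.X/OOX]-1
p6 X@[OXO/XOX/.OX]: (2,0)[OXO/XOX/XOX]+1*
p7 O@[OXO/XOX/XOX] terminal -1; root [.../..X/.OX] d6

PV length from [.../..X/.OX]: 6 plies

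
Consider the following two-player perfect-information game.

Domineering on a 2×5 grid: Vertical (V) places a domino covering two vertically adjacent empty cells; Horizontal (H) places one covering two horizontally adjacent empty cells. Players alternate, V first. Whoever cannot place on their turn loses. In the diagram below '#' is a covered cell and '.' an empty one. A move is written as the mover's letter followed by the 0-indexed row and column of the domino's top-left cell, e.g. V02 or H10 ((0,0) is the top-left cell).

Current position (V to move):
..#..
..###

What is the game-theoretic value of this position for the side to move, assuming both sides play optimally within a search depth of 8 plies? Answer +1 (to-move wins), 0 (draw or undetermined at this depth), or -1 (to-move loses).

value(..#../..###, V) = +1

p1 V@[..#../..###]: V00[#.#../#.###]+1* V01[.##../.####]+1
p2 H@[#.#../#.###]: H03[#.###/#.###]-1*
p3 V@[#.###/#.###]: V01[#####/#####]+1*
p4 H@[#####/#####] terminal -1; root [..#../..###] d8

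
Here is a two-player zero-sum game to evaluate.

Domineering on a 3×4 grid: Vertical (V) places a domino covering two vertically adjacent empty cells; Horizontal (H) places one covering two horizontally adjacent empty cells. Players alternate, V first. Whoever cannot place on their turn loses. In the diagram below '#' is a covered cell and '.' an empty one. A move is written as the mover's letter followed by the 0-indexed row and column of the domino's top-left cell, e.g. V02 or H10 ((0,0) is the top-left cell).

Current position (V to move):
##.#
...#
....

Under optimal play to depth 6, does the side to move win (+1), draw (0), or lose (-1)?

[##.#/...#/....] V move#1: V02:-1/####/..##/...., V10:-1/##.#/#..#/#..., V11:+1/##.#/.#.#/.#..*, V12:-1/##.#/..##/..#.
[##.#/.#.#/.#..] H move#2: H22:-1/##.#/.#.#/.###*
[##.#/.#.#/.###] V move#3: V02:+1/####/.###/.###*, V10:+1/##.#/##.#/####
[####/.###/.###] end (terminal -1, H#4); searched ##.#/...#/.... to 6

value(##.#/...#/...., V) = +1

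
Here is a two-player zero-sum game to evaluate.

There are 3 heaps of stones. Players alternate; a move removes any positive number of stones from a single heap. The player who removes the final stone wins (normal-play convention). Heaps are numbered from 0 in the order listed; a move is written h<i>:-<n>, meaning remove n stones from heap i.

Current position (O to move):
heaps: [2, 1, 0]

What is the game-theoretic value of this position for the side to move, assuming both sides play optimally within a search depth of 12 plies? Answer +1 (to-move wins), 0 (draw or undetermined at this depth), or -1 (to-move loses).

value((2,1,0), O) = +1

p1 O@[(2,1,0)]: h0:-1[(1,1,0)]+1* h0:-2[(0,1,0)]-1 h1:-1[(2,0,0)]-1
p2 X@[(1,1,0)]: h0:-1[(0,1,0)]-1* h1:-1[(1,0,0)]-1
p3 O@[(0,1,0)]: h1:-1[(0,0,0)]+1*
p4 X@[(0,0,0)] terminal -1; root [(2,1,0)] d12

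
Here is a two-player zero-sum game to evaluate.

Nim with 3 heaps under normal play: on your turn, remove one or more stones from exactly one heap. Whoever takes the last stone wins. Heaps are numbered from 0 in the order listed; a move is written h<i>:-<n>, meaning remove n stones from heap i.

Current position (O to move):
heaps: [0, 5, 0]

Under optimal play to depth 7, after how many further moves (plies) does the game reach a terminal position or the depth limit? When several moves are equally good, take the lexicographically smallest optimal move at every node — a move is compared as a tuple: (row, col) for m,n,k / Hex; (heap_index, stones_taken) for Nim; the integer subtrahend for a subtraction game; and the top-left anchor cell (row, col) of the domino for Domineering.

[(0,5,0)] O move#1: h1:-1:-1/(0,4,0), h1:-2:-1/(0,3,0), h1:-3:-1/(0,2,0), h1:-4:-1/(0,1,0), h1:-5:+1/(0,0,0)*
[(0,0,0)] end (terminal -1, X#2); searched (0,5,0) to 7

PV length from [(0,5,0)]: 1 ply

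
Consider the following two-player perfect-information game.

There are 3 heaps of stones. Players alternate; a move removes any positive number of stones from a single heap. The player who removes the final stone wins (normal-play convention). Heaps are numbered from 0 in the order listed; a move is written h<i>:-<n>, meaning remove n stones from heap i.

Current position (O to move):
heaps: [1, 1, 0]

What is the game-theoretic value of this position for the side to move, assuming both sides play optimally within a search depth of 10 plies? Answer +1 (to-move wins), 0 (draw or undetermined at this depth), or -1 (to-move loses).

ply 1, O at (1,1,0) | h0:-1=-1→(0,1,0)*; h1:-1=-1→(1,0,0)
ply 2, X at (0,1,0) | h1:-1=+1→(0,0,0)*
ply 3: (0,0,0) is terminal -1 (O); from (1,1,0) depth 10

value((1,1,0), O) = -1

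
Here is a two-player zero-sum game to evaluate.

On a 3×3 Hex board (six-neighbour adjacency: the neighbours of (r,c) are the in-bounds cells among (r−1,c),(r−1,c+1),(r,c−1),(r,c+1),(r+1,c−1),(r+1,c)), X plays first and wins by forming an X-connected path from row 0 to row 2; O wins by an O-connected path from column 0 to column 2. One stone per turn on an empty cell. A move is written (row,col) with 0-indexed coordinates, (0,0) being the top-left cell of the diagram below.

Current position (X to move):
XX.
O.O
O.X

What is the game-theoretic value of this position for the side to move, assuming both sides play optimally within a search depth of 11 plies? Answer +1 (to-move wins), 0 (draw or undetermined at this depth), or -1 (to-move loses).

value(XX./O.O/O.X, X) = -1

ply 1, X at XX./O.O/O.X | (0,2)=-1→XXX/O.O/O.X*; (1,1)=-1→XX./OXO/O.X; (2,1)=-1→XX./O.O/OXX
ply 2, O at XXX/O.O/O.X | (1,1)=+1→XXX/OOO/O.X*; (2,1)=+1→XXX/O.O/OOX
ply 3: XXX/OOO/O.X is terminal -1 (X); from XX./O.O/O.X depth 11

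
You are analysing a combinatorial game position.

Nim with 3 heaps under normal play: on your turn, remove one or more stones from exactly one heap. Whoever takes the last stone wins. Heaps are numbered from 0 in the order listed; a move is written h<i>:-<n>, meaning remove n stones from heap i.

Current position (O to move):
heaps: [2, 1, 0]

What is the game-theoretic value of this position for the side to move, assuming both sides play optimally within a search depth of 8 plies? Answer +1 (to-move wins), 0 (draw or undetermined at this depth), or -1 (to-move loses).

ply 1, O at (2,1,0) | h0:-1=+1→(1,1,0)*; h0:-2=-1→(0,1,0); h1:-1=-1→(2,0,0)
ply 2, X at (1,1,0) | h0:-1=-1→(0,1,0)*; h1:-1=-1→(1,0,0)
ply 3, O at (0,1,0) | h1:-1=+1→(0,0,0)*
ply 4: (0,0,0) is terminal -1 (X); from (2,1,0) depth 8

value((2,1,0), O) = +1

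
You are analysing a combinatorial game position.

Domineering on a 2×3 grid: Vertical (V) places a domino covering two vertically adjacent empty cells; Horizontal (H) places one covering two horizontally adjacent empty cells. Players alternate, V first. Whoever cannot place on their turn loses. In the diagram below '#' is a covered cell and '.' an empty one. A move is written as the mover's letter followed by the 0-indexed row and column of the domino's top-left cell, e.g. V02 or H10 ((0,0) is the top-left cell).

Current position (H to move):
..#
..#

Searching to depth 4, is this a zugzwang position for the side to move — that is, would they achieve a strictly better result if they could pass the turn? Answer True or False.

zugzwang(..#/..#, H) = False

[..#/..#] H move#1: H00:+1/###/..#*, H10:+1/..#/###
[###/..#] end (terminal -1, V#2); searched ..#/..# to 4
suppose H passes — search the same position with V to move:
pass> [..#/..#] V move#1: V00:+1/#.#/#.#*, V01:+1/.##/.##
pass> [#.#/#.#] end (terminal -1, H#2); searched ..#/..# to 4
for H: play +1, pass -1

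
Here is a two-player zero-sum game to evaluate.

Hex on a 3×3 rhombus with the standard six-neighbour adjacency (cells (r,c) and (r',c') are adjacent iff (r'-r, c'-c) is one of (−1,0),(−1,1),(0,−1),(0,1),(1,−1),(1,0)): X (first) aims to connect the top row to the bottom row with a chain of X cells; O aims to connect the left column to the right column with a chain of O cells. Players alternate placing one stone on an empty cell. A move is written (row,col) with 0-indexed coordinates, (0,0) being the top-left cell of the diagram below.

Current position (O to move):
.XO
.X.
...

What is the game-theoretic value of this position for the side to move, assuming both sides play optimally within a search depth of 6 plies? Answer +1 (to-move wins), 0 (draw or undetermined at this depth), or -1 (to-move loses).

[.XO/.X./...] O move#1: (0,0):-1/OXO/.X./...*, (1,0):-1/.XO/OX./..., (1,2):-1/.XO/.XO/..., (2,0):-1/.XO/.X./O.., (2,1):-1/.XO/.X./.O., (2,2):-1/.XO/.X./..O
[OXO/.X./...] X move#2: (1,0):+1/OXO/XX./...*, (1,2):+1/OXO/.XX/..., (2,0):+1/OXO/.X./X.., (2,1):+1/OXO/.X./.X., (2,2):+1/OXO/.X./..X
[OXO/XX./...] O move#3: (1,2):-1/OXO/XXO/...*, (2,0):-1/OXO/XX./O.., (2,1):-1/OXO/XX./.O., (2,2):-1/OXO/XX./..O
[OXO/XXO/...] X move#4: (2,0):+1/OXO/XXO/X..*, (2,1):+1/OXO/XXO/.X., (2,2):+1/OXO/XXO/..X
[OXO/XXO/X..] end (terminal -1, O#5); searched .XO/.X./... to 6

value(.XO/.X./..., O) = -1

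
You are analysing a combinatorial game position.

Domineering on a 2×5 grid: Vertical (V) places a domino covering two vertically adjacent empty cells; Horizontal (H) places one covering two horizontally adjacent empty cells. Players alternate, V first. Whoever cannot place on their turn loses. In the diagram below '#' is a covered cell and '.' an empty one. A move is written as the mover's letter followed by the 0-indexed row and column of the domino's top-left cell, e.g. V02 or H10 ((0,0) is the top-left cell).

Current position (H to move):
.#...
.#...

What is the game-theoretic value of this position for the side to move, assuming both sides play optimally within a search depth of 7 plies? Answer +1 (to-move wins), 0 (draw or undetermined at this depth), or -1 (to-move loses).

value(.#.../.#..., H) = -1

ply 1, H at .#.../.#... | H02=-1→.###./.#...*; H03=-1→.#.##/.#...; H12=-1→.#.../.###.; H13=-1→.#.../.#.##
ply 2, V at .###./.#... | V00=-1→####./##...; V04=+1→.####/.#..#*
ply 3, H at .####/.#..# | H12=-1→.####/.####*
ply 4, V at .####/.#### | V00=+1→#####/#####*
ply 5: #####/##### is terminal -1 (H); from .#.../.#... depth 7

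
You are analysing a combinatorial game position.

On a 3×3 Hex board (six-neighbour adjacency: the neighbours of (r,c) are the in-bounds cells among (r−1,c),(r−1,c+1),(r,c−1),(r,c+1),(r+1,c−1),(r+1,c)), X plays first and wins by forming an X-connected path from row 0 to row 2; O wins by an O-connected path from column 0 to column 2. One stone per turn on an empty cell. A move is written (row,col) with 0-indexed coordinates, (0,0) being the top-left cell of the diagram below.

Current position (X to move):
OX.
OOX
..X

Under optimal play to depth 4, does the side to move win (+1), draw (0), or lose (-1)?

value(OX./OOX/..X, X) = +1

ply 1, X at OX./OOX/..X | (0,2)=+1→OXX/OOX/..X*; (2,0)=-1→OX./OOX/X.X; (2,1)=-1→OX./OOX/.XX
ply 2: OXX/OOX/..X is terminal -1 (O); from OX./OOX/..X depth 4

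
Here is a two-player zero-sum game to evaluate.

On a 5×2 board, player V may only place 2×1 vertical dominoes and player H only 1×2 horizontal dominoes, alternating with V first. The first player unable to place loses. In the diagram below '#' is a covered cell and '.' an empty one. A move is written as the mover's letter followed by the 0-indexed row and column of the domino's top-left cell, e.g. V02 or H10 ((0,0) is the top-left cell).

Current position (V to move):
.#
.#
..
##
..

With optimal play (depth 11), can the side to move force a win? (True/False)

ply 1, V at .#/.#/../##/.. | V00=-1→##/##/../##/..*; V10=-1→.#/##/#./##/..
ply 2, H at ##/##/../##/.. | H20=+1→##/##/##/##/..*; H40=+1→##/##/../##/##
ply 3: ##/##/##/##/.. is terminal -1 (V); from .#/.#/../##/.. depth 11

V winning at [.#/.#/../##/..]: False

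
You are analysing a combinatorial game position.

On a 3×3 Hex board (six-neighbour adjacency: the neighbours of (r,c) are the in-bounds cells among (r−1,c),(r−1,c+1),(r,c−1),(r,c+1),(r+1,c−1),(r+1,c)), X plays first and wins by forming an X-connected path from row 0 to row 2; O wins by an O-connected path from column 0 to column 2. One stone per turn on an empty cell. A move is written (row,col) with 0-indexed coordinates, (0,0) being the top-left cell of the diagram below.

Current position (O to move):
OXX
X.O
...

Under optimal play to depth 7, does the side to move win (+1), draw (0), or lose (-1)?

p1 O@[OXX/X.O/...]: (1,1)[OXX/XOO/...]-1 (2,0)[OXX/X.O/O..]+1* (2,1)[OXX/X.O/.O.]-1 (2,2)[OXX/X.O/..O]-1
p2 X@[OXX/X.O/O..]: (1,1)[OXX/XXO/O..]-1* (2,1)[OXX/X.O/OX.]-1 (2,2)[OXX/X.O/O.X]-1
p3 O@[OXX/XXO/O..]: (2,1)[OXX/XXO/OO.]+1* (2,2)[OXX/XXO/O.O]-1
p4 X@[OXX/XXO/OO.] terminal -1; root [OXX/X.O/...] d7

value(OXX/X.O/..., O) = +1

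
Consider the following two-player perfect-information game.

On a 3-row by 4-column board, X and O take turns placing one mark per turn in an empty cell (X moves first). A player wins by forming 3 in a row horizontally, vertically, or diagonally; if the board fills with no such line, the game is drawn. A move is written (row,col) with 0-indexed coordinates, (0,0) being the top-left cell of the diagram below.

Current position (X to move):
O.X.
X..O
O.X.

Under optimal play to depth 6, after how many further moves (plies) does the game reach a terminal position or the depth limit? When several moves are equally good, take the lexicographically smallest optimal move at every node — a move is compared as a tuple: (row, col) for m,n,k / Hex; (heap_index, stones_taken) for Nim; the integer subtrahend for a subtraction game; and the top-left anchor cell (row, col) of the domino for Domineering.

ply 1, X at O.X./X..O/O.X. | (0,1)=+1→OXX./X..O/O.X.*; (0,3)=+1→O.XX/X..O/O.X.; (1,1)=+1→O.X./XX.O/O.X.; (1,2)=+1→O.X./X.XO/O.X.; (2,1)=+1→O.X./X..O/OXX.; (2,3)=+1→O.X./X..O/O.XX
ply 2, O at OXX./X..O/O.X. | (0,3)=-1→OXXO/X..O/O.X.*; (1,1)=-1→OXX./XO.O/O.X.; (1,2)=-1→OXX./X.OO/O.X.; (2,1)=-1→OXX./X..O/OOX.; (2,3)=-1→OXX./X..O/O.XO
ply 3, X at OXXO/X..O/O.X. | (1,1)=-1→OXXO/XX.O/O.X.; (1,2)=+1→OXXO/X.XO/O.X.*; (2,1)=-1→OXXO/X..O/OXX.; (2,3)=+1→OXXO/X..O/O.XX
ply 4: OXXO/X.XO/O.X. is terminal -1 (O); from O.X./X..O/O.X. depth 6

PV length from [O.X./X..O/O.X.]: 3 plies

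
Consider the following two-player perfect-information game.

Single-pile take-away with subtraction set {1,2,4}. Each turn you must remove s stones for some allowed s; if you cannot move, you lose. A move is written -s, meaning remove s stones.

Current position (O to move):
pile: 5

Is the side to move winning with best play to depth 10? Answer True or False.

O winning at [5]: True

[5] O move#1: -1:-1/4, -2:+1/3*, -4:-1/1
[3] X move#2: -1:-1/2*, -2:-1/1
[2] O move#3: -1:-1/1, -2:+1/0*
[0] end (terminal -1, X#4); searched 5 to 10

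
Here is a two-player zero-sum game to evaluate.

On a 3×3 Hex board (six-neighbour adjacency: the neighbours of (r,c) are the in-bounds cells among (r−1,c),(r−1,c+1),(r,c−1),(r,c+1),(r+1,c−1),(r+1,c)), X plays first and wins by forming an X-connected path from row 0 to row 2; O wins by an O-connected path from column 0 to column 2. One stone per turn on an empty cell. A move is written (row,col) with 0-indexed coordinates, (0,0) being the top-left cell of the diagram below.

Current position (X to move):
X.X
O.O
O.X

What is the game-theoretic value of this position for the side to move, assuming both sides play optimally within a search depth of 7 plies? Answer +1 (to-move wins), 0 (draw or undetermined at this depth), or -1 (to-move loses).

value(X.X/O.O/O.X, X) = -1

ply 1, X at X.X/O.O/O.X | (0,1)=-1→XXX/O.O/O.X*; (1,1)=-1→X.X/OXO/O.X; (2,1)=-1→X.X/O.O/OXX
ply 2, O at XXX/O.O/O.X | (1,1)=+1→XXX/OOO/O.X*; (2,1)=+1→XXX/O.O/OOX
ply 3: XXX/OOO/O.X is terminal -1 (X); from X.X/O.O/O.X depth 7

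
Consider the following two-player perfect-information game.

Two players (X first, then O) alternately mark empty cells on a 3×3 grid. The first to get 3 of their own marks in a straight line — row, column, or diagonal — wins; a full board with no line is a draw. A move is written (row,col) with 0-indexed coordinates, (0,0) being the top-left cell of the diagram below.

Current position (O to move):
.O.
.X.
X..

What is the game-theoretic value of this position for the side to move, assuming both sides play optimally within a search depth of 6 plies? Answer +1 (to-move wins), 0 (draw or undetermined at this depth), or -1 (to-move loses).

value(.O./.X./X.., O) = -1

[.O./.X./X..] O move#1: (0,0):-1/OO./.X./X..*, (0,2):-1/.OO/.X./X.., (1,0):-1/.O./OX./X.., (1,2):-1/.O./.XO/X.., (2,1):-1/.O./.X./XO., (2,2):-1/.O./.X./X.O
[OO./.X./X..] X move#2: (0,2):+1/OOX/.X./X..*, (1,0):-1/OO./XX./X.., (1,2):-1/OO./.XX/X.., (2,1):-1/OO./.X./XX., (2,2):-1/OO./.X./X.X
[OOX/.X./X..] end (terminal -1, O#3); searched .O./.X./X.. to 6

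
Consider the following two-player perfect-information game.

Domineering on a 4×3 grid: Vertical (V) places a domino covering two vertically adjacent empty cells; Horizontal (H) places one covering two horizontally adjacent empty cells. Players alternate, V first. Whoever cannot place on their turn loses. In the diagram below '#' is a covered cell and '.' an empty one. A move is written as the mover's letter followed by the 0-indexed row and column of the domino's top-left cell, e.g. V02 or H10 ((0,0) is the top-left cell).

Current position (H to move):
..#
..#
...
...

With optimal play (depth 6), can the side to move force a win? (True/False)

H winning at [..#/..#/.../...]: False

ply 1, H at ..#/..#/.../... | H00=-1→###/..#/.../...*; H10=-1→..#/###/.../...; H20=-1→..#/..#/##./...; H21=-1→..#/..#/.##/...; H30=-1→..#/..#/.../##.; H31=-1→..#/..#/.../.##
ply 2, V at ###/..#/.../... | V10=-1→###/#.#/#../...; V11=+1→###/.##/.#./...*; V20=-1→###/..#/#../#..; V21=+1→###/..#/.#./.#.; V22=-1→###/..#/..#/..#
ply 3, H at ###/.##/.#./... | H30=-1→###/.##/.#./##.*; H31=-1→###/.##/.#./.##
ply 4, V at ###/.##/.#./##. | V10=+1→###/###/##./##.*; V22=+1→###/.##/.##/###
ply 5: ###/###/##./##. is terminal -1 (H); from ..#/..#/.../... depth 6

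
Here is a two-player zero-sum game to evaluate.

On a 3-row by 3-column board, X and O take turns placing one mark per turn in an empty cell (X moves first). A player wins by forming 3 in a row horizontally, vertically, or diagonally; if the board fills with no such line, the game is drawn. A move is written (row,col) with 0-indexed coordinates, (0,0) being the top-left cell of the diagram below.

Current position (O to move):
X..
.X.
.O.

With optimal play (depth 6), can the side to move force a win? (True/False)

[X../.X./.O.] O move#1: (0,1):-1/XO./.X./.O.*, (0,2):-1/X.O/.X./.O., (1,0):-1/X../OX./.O., (1,2):-1/X../.XO/.O., (2,0):-1/X../.X./OO., (2,2):-1/X../.X./.OO
[XO./.X./.O.] X move#2: (0,2):+1/XOX/.X./.O.*, (1,0):+1/XO./XX./.O., (1,2):+1/XO./.XX/.O., (2,0):+1/XO./.X./XO., (2,2):+1/XO./.X./.OX
[XOX/.X./.O.] O move#3: (1,0):-1/XOX/OX./.O.*, (1,2):-1/XOX/.XO/.O., (2,0):-1/XOX/.X./OO., (2,2):-1/XOX/.X./.OO
[XOX/OX./.O.] X move#4: (1,2):+1/XOX/OXX/.O.*, (2,0):+1/XOX/OX./XO., (2,2):+1/XOX/OX./.OX
[XOX/OXX/.O.] O move#5: (2,0):-1/XOX/OXX/OO.*, (2,2):-1/XOX/OXX/.OO
[XOX/OXX/OO.] X move#6: (2,2):+1/XOX/OXX/OOX*
[XOX/OXX/OOX] end (terminal -1, O#7); searched X../.X./.O. to 6

O winning at [X../.X./.O.]: False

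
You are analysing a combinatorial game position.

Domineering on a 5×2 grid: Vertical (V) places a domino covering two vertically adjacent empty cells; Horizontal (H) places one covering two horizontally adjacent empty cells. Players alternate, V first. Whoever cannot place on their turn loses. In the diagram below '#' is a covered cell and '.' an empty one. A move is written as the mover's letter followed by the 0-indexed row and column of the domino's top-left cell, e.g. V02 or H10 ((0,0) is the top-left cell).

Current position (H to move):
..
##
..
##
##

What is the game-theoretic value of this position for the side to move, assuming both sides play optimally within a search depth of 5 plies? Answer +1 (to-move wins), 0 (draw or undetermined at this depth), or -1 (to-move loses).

value(../##/../##/##, H) = +1

ply 1, H at ../##/../##/## | H00=+1→##/##/../##/##*; H20=+1→../##/##/##/##
ply 2: ##/##/../##/## is terminal -1 (V); from ../##/../##/## depth 5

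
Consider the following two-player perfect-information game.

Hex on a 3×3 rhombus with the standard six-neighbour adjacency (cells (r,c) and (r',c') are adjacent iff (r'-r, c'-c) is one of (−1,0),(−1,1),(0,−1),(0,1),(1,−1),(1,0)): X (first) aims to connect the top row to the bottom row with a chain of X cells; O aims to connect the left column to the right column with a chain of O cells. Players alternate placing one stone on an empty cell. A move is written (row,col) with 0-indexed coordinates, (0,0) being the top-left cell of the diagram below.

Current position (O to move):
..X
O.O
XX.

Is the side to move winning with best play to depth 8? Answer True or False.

O winning at [..X/O.O/XX.]: True

ply 1, O at ..X/O.O/XX. | (0,0)=-1→O.X/O.O/XX.; (0,1)=-1→.OX/O.O/XX.; (1,1)=+1→..X/OOO/XX.*; (2,2)=-1→..X/O.O/XXO
ply 2: ..X/OOO/XX. is terminal -1 (X); from ..X/O.O/XX. depth 8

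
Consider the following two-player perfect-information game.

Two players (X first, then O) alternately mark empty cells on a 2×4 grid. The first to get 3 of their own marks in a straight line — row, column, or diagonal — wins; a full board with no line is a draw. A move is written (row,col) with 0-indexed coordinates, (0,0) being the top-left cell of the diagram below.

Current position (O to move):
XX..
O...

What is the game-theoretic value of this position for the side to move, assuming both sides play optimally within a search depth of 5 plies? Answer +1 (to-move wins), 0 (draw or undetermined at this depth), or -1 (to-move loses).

value(XX../O..., O) = 0

[XX../O...] O move#1: (0,2):+0/XXO./O...*, (0,3):-1/XX.O/O..., (1,1):-1/XX../OO.., (1,2):-1/XX../O.O., (1,3):-1/XX../O..O
[XXO./O...] X move#2: (0,3):+0/XXOX/O...*, (1,1):+0/XXO./OX.., (1,2):+0/XXO./O.X., (1,3):+0/XXO./O..X
[XXOX/O...] O move#3: (1,1):+0/XXOX/OO..*, (1,2):+0/XXOX/O.O., (1,3):+0/XXOX/O..O
[XXOX/OO..] X move#4: (1,2):+0/XXOX/OOX.*, (1,3):-1/XXOX/OO.X
[XXOX/OOX.] O move#5: (1,3):+0/XXOX/OOXO*
[XXOX/OOXO] end (terminal +0, X#6); searched XX../O... to 5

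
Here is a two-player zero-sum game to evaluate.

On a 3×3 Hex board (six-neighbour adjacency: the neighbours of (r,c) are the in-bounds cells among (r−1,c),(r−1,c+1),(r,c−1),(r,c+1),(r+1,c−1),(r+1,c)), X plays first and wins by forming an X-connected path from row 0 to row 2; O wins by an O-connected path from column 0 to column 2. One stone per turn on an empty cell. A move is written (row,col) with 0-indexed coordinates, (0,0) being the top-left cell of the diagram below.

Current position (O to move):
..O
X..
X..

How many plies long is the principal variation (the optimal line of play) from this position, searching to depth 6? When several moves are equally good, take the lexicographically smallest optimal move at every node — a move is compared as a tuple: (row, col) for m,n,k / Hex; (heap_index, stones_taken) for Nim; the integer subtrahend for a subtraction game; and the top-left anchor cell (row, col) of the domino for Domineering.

PV length from [..O/X../X..]: 2 plies

ply 1, O at ..O/X../X.. | (0,0)=-1→O.O/X../X..*; (0,1)=-1→.OO/X../X..; (1,1)=-1→..O/XO./X..; (1,2)=-1→..O/X.O/X..; (2,1)=-1→..O/X../XO.; (2,2)=-1→..O/X../X.O
ply 2, X at O.O/X../X.. | (0,1)=+1→OXO/X../X..*; (1,1)=-1→O.O/XX./X..; (1,2)=-1→O.O/X.X/X..; (2,1)=-1→O.O/X../XX.; (2,2)=-1→O.O/X../X.X
ply 3: OXO/X../X.. is terminal -1 (O); from ..O/X../X.. depth 6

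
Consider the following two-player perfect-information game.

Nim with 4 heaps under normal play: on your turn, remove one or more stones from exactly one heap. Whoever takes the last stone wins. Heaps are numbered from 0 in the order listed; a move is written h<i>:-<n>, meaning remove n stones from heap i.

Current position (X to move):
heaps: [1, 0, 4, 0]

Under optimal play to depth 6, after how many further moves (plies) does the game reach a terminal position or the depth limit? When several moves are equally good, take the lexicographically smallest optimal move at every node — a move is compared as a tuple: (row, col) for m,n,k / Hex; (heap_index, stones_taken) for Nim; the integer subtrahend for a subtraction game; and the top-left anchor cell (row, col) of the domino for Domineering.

p1 X@[(1,0,4,0)]: h0:-1[(0,0,4,0)]-1 h2:-1[(1,0,3,0)]-1 h2:-2[(1,0,2,0)]-1 h2:-3[(1,0,1,0)]+1* h2:-4[(1,0,0,0)]-1
p2 O@[(1,0,1,0)]: h0:-1[(0,0,1,0)]-1* h2:-1[(1,0,0,0)]-1
p3 X@[(0,0,1,0)]: h2:-1[(0,0,0,0)]+1*
p4 O@[(0,0,0,0)] terminal -1; root [(1,0,4,0)] d6

PV length from [(1,0,4,0)]: 3 plies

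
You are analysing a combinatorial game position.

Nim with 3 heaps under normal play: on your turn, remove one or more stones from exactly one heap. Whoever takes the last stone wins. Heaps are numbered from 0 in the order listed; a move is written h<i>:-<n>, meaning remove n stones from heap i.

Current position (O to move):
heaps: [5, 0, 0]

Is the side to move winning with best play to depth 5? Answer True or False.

O winning at [(5,0,0)]: True

ply 1, O at (5,0,0) | h0:-1=-1→(4,0,0); h0:-2=-1→(3,0,0); h0:-3=-1→(2,0,0); h0:-4=-1→(1,0,0); h0:-5=+1→(0,0,0)*
ply 2: (0,0,0) is terminal -1 (X); from (5,0,0) depth 5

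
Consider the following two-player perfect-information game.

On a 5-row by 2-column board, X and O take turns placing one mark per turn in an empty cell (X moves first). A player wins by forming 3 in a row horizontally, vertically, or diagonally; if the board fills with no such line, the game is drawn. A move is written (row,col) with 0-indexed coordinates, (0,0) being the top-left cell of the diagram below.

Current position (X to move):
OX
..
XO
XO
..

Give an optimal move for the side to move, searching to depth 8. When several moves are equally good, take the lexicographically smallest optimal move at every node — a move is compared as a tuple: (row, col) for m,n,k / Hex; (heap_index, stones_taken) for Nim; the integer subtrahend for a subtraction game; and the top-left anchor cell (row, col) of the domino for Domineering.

X's best at [OX/../XO/XO/..]: (1,0)

ply 1, X at OX/../XO/XO/.. | (1,0)=+1→OX/X./XO/XO/..*; (1,1)=-1→OX/.X/XO/XO/..; (4,0)=+1→OX/../XO/XO/X.; (4,1)=-1→OX/../XO/XO/.X
ply 2: OX/X./XO/XO/.. is terminal -1 (O); from OX/../XO/XO/.. depth 8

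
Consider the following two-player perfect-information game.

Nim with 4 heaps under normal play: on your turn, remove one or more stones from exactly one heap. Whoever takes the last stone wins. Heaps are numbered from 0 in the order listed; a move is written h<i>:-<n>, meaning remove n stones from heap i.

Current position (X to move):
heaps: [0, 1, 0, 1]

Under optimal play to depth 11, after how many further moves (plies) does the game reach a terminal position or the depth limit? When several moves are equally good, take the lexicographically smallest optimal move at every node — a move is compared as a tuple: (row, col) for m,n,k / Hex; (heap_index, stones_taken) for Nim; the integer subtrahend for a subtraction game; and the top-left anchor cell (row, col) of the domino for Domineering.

p1 X@[(0,1,0,1)]: h1:-1[(0,0,0,1)]-1* h3:-1[(0,1,0,0)]-1
p2 O@[(0,0,0,1)]: h3:-1[(0,0,0,0)]+1*
p3 X@[(0,0,0,0)] terminal -1; root [(0,1,0,1)] d11

PV length from [(0,1,0,1)]: 2 plies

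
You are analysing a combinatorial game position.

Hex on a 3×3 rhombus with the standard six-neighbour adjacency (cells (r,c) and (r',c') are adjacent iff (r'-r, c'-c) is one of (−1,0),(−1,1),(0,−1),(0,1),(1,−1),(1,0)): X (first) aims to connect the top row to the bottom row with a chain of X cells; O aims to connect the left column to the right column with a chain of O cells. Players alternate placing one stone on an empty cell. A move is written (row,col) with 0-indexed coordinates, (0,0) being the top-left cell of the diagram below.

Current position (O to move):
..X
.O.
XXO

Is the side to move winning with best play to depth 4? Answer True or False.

O winning at [..X/.O./XXO]: False

[..X/.O./XXO] O move#1: (0,0):-1/O.X/.O./XXO*, (0,1):-1/.OX/.O./XXO, (1,0):-1/..X/OO./XXO, (1,2):-1/..X/.OO/XXO
[O.X/.O./XXO] X move#2: (0,1):+1/OXX/.O./XXO*, (1,0):+1/O.X/XO./XXO, (1,2):+1/O.X/.OX/XXO
[OXX/.O./XXO] O move#3: (1,0):-1/OXX/OO./XXO*, (1,2):-1/OXX/.OO/XXO
[OXX/OO./XXO] X move#4: (1,2):+1/OXX/OOX/XXO*
[OXX/OOX/XXO] end (terminal -1, O#5); searched ..X/.O./XXO to 4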